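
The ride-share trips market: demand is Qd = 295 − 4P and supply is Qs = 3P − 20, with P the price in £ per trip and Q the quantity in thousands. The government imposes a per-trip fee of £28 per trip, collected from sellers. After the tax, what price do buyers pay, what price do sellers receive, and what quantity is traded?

Buyers pay £57; sellers receive £29; quantity = 67.

Before the tax: set 295 − 4P = 3P − 20 → P* = £45, Q* = 115.
With the tax collected from sellers, supply shifts: Qs = 3(P − 28) − 20.
Solving gives Q = 67 with buyers paying £57 and sellers receiving £29 (the £28 wedge).
The less price-elastic side of the market bears the larger share of a per-unit tax.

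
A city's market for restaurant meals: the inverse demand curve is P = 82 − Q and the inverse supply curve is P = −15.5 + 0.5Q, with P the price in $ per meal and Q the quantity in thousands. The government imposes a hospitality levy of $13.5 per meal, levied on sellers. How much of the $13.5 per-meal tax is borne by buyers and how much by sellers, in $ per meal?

Rewrite in direct form: Qd = 82 − P and Qs = 2P + 31.
Before the tax: set 82 − P = 2P + 31 → P* = $17, Q* = 65.
With the tax collected from sellers, supply shifts: Qs = 2(P − 13.5) + 31.
Solving gives Q = 56 with buyers paying $26 and sellers receiving $12.5 (the $13.5 wedge).
Burden on buyers: $9; on sellers: $4.5. (They sum to $13.5.)

Buyers bear $9 per meal; sellers bear $4.5 per meal.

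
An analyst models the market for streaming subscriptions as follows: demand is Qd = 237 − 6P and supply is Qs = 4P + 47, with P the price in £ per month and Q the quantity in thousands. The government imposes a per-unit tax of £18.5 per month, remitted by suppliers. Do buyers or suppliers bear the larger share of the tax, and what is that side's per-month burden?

Suppliers bear the larger share: £11.1 per month.

Without the tax, 237 − 6P = 4P + 47 gives 10P = 190, so P* = £19 and Q* = 123.
With the tax collected from suppliers, supply shifts: Qs = 4(P − 18.5) + 47.
New equilibrium: buyers pay £26.4, suppliers receive £7.9, Q = 78.6. (Wedge: Pb − Ps = 18.5.)
Per-month burden: buyers £7.4, suppliers £11.1.
Suppliers take the larger share because supply is less price-elastic here (demand slope 6 vs supply slope 4).
The less price-elastic side of the market bears the larger share of a per-unit tax.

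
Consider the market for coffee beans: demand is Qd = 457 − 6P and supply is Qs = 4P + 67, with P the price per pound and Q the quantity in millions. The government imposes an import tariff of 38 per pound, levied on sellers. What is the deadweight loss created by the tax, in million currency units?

Deadweight loss = 1732.8 million.

Without the tax, 457 − 6P = 4P + 67 gives 10P = 390, so P* = 39 and Q* = 223.
With the tax collected from sellers, supply shifts: Qs = 4(P − 38) + 67.
Solving gives Q = 131.8 with consumers paying 54.2 and sellers receiving 16.2 (the 38 wedge).
Quantity falls by |ΔQ| = |223 − 131.8| = 91.2.
DWL = ½ · t · |ΔQ| = ½ · 38 · 91.2 = 1732.8.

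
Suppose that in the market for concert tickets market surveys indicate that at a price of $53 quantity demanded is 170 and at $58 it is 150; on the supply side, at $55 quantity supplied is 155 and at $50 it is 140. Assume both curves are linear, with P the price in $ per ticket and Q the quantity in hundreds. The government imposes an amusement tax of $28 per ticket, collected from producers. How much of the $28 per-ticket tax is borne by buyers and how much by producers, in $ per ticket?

Buyers bear $12 per ticket; producers bear $16 per ticket.

Demand slope: (150 − 170)/(58 − 53) = -4, so Qd = 382 − 4P.
Supply slope: (140 − 155)/(50 − 55) = 3, so Qs = 3P − 10.
Before the tax: set 382 − 4P = 3P − 10 → P* = $56, Q* = 158.
With the tax collected from producers, supply shifts: Qs = 3(P − 28) − 10.
Solving gives Q = 110 with buyers paying $68 and producers receiving $40 (the $28 wedge).
Burden on buyers: $12; on producers: $16. (They sum to $28.)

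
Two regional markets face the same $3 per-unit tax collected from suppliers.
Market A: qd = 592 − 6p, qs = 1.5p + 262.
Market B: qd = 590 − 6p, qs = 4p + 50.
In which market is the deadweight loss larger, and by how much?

Market A: pre-tax p* = $44, q* = 328; post-tax q = 324.4; deadweight loss = $5.4.
Market B: pre-tax p* = $54, q* = 266; post-tax q = 258.8; deadweight loss = $10.8.
Difference: $5.4 vs $10.8 → market B is larger by $5.4.

Market B, by $5.4.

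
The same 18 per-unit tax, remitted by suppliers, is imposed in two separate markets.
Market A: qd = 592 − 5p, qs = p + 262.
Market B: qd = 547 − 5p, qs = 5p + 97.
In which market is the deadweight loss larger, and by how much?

Market A: pre-tax p* = 55, q* = 317; post-tax q = 302; deadweight loss = 135.
Market B: pre-tax p* = 45, q* = 322; post-tax q = 277; deadweight loss = 405.
Difference: 135 vs 405 → market B is larger by 270.

Market B, by 270.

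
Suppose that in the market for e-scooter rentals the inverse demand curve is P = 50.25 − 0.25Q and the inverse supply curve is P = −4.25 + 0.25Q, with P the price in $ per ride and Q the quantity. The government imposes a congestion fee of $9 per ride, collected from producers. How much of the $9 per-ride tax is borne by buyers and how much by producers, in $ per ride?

Rewrite in direct form: Qd = 201 − 4P and Qs = 4P + 17.
Before the tax: set 201 − 4P = 4P + 17 → P* = $23, Q* = 109.
With the tax collected from producers, supply shifts: Qs = 4(P − 9) + 17.
New equilibrium: buyers pay $27.5, producers receive $18.5, Q = 91. (Wedge: Pb − Ps = 9.)
Burden on buyers: $4.5; on producers: $4.5. (They sum to $9.)

Buyers bear $4.5 per ride; producers bear $4.5 per ride.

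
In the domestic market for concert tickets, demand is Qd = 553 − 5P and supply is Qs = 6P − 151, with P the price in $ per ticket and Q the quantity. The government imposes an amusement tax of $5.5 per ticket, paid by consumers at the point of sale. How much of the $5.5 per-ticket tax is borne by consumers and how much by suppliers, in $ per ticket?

Before the tax: set 553 − 5P = 6P − 151 → P* = $64, Q* = 233.
With the tax collected from consumers, demand (in seller-price terms) shifts: Qd = 553 − 5(P + 5.5).
Solving gives Q = 218 with consumers paying $67 and suppliers receiving $61.5 (the $5.5 wedge).
Burden on consumers: $3; on suppliers: $2.5. (They sum to $5.5.)

Consumers bear $3 per ticket; suppliers bear $2.5 per ticket.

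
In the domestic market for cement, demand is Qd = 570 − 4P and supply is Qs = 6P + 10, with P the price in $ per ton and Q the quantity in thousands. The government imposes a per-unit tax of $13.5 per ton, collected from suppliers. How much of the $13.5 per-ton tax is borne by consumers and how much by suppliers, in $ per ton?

Consumers bear $8.1 per ton; suppliers bear $5.4 per ton.

Before the tax: set 570 − 4P = 6P + 10 → P* = $56, Q* = 346.
With the tax collected from suppliers, supply shifts: Qs = 6(P − 13.5) + 10.
Solving gives Q = 313.6 with consumers paying $64.1 and suppliers receiving $50.6 (the $13.5 wedge).
Burden on consumers: $8.1; on suppliers: $5.4. (They sum to $13.5.)
The less price-elastic side of the market bears the larger share of a per-unit tax.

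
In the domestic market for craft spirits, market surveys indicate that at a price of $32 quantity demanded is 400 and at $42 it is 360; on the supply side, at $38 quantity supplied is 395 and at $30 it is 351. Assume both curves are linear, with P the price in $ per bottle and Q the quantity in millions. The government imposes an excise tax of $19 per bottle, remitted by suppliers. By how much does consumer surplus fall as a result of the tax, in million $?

Consumer surplus falls by $3982 million.

Demand slope: (360 − 400)/(42 − 32) = -4, so Qd = 528 − 4P.
Supply slope: (351 − 395)/(30 − 38) = 5.5, so Qs = 5.5P + 186.
Before the tax: set 528 − 4P = 5.5P + 186 → P* = $36, Q* = 384.
With the tax collected from suppliers, supply shifts: Qs = 5.5(P − 19) + 186.
Solving gives Q = 340 with consumers paying $47 and suppliers receiving $28 (the $19 wedge).
ΔCS is the trapezoid between Q = 340 and Q = 384 of height $11: ½ · (384 + 340) · 11 = $3982.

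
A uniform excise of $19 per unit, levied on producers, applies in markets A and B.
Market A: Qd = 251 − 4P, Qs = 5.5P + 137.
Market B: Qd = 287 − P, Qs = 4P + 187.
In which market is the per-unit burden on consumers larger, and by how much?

Market B, by $4.2.

Market A: pre-tax P* = $12, Q* = 203; post-tax Q = 159; per-unit burden on consumers = $11.
Market B: pre-tax P* = $20, Q* = 267; post-tax Q = 251.8; per-unit burden on consumers = $15.2.
Difference: $11 vs $15.2 → market B is larger by $4.2.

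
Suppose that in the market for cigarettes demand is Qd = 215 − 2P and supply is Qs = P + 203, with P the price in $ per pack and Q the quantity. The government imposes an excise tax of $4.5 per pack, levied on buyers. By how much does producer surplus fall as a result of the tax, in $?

Producer surplus falls by $616.5.

Without the tax, 215 − 2P = P + 203 gives 3P = 12, so P* = $4 and Q* = 207.
With the tax collected from buyers, demand (in seller-price terms) shifts: Qd = 215 − 2(P + 4.5).
Solving gives Q = 204 with buyers paying $5.5 and sellers receiving $1 (the $4.5 wedge).
ΔPS is the trapezoid between Q = 204 and Q = 207 of height $3: ½ · (207 + 204) · 3 = $616.5.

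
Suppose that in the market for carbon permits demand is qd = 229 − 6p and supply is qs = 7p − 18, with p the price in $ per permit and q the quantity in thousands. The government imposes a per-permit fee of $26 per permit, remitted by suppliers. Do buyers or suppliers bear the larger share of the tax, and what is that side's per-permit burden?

Before the tax: set 229 − 6p = 7p − 18 → p* = $19, q* = 115.
With the tax collected from suppliers, supply shifts: qs = 7(p − 26) − 18.
New equilibrium: buyers pay $33, suppliers receive $7, q = 31. (Wedge: pb − ps = 26.)
Per-permit burden: buyers $14, suppliers $12.
Buyers take the larger share because demand is less price-elastic here (demand slope 6 vs supply slope 7).
The less price-elastic side of the market bears the larger share of a per-unit tax.

Buyers bear the larger share: $14 per permit.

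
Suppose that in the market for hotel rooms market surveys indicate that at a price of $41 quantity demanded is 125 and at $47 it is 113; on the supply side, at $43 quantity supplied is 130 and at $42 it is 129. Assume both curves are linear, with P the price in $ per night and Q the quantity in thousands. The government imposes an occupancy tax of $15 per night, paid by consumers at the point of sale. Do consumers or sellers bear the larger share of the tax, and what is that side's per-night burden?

Demand slope: (113 − 125)/(47 − 41) = -2, so Qd = 207 − 2P.
Supply slope: (129 − 130)/(42 − 43) = 1, so Qs = P + 87.
Without the tax, 207 − 2P = P + 87 gives 3P = 120, so P* = $40 and Q* = 127.
With the tax collected from consumers, demand (in seller-price terms) shifts: Qd = 207 − 2(P + 15).
Solving gives Q = 117 with consumers paying $45 and sellers receiving $30 (the $15 wedge).
Per-night burden: consumers $5, sellers $10.
Sellers take the larger share because supply is less price-elastic here (demand slope 2 vs supply slope 1).

Sellers bear the larger share: $10 per night.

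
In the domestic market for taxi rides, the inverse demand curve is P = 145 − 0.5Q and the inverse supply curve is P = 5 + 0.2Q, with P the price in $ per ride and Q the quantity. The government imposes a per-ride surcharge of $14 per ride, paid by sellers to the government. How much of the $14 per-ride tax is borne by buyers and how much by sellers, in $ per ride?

Rewrite in direct form: Qd = 290 − 2P and Qs = 5P − 25.
Without the tax, 290 − 2P = 5P − 25 gives 7P = 315, so P* = $45 and Q* = 200.
With the tax collected from sellers, supply shifts: Qs = 5(P − 14) − 25.
Solving gives Q = 180 with buyers paying $55 and sellers receiving $41 (the $14 wedge).
Burden on buyers: $10; on sellers: $4. (They sum to $14.)
The less price-elastic side of the market bears the larger share of a per-unit tax.

Buyers bear $10 per ride; sellers bear $4 per ride.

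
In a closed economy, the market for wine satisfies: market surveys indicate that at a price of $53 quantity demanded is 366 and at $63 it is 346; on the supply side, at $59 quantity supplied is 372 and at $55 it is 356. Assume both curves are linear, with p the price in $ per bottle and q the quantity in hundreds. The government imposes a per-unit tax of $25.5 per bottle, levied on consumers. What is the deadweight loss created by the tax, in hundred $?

Deadweight loss = $433.5 hundred.

Demand slope: (346 − 366)/(63 − 53) = -2, so qd = 472 − 2p.
Supply slope: (356 − 372)/(55 − 59) = 4, so qs = 4p + 136.
Without the tax, 472 − 2p = 4p + 136 gives 6p = 336, so p* = $56 and q* = 360.
With the tax collected from consumers, demand (in seller-price terms) shifts: qd = 472 − 2(p + 25.5).
New equilibrium: consumers pay $73, sellers receive $47.5, q = 326. (Wedge: pb − ps = 25.5.)
Quantity falls by |ΔQ| = |360 − 326| = 34.
DWL = ½ · t · |ΔQ| = ½ · 25.5 · 34 = $433.5.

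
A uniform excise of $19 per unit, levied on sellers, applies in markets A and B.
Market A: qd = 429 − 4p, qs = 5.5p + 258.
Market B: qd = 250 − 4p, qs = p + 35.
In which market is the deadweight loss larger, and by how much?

Market A: pre-tax p* = $18, q* = 357; post-tax q = 313; deadweight loss = $418.
Market B: pre-tax p* = $43, q* = 78; post-tax q = 62.8; deadweight loss = $144.4.
Difference: $418 vs $144.4 → market A is larger by $273.6.

Market A, by $273.6.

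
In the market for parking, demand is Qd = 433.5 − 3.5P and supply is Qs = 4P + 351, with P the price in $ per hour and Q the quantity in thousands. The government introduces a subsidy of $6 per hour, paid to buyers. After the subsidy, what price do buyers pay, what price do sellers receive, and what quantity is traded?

Before the subsidy: set 433.5 − 3.5P = 4P + 351 → P* = $11, Q* = 395.
With a per-unit subsidy paid to buyers, each effectively pays P − 6, so demand becomes Qd = 433.5 − 3.5(P − 6).
Solving gives Q = 406.2 with buyers paying $7.8 and sellers receiving $13.8 (the $6 wedge).

Buyers pay $7.8; sellers receive $13.8; quantity = 406.2.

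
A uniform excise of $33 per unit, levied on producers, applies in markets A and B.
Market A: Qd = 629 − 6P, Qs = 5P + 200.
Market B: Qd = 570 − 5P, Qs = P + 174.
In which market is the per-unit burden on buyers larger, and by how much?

Market A, by $9.5.

Market A: pre-tax P* = $39, Q* = 395; post-tax Q = 305; per-unit burden on buyers = $15.
Market B: pre-tax P* = $66, Q* = 240; post-tax Q = 212.5; per-unit burden on buyers = $5.5.
Difference: $15 vs $5.5 → market A is larger by $9.5.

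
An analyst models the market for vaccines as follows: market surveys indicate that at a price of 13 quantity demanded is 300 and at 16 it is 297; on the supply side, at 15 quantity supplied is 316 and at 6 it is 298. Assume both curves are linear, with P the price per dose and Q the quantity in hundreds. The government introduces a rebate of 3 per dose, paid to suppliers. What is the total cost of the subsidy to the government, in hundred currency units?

Demand slope: (297 − 300)/(16 − 13) = -1, so Qd = 313 − P.
Supply slope: (298 − 316)/(6 − 15) = 2, so Qs = 2P + 286.
Without the subsidy, 313 − P = 2P + 286 gives 3P = 27, so P* = 9 and Q* = 304.
With a per-unit subsidy paid to suppliers, each receives P + 3 per unit sold, so supply becomes Qs = 2(P + 3) + 286.
Solving gives Q = 306 with consumers paying 7 and suppliers receiving 10 (the 3 wedge).
Outlay = t · Q = 3 · 306 = 918.

Government outlay = 918 hundred.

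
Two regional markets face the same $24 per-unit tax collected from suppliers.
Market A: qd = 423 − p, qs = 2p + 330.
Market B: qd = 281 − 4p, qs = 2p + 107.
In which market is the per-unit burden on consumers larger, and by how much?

Market A: pre-tax p* = $31, q* = 392; post-tax q = 376; per-unit burden on consumers = $16.
Market B: pre-tax p* = $29, q* = 165; post-tax q = 133; per-unit burden on consumers = $8.
Difference: $16 vs $8 → market A is larger by $8.

Market A, by $8.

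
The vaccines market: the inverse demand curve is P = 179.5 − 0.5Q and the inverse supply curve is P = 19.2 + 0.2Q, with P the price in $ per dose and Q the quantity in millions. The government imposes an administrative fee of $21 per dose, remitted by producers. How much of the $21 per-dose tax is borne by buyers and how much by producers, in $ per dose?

Buyers bear $15 per dose; producers bear $6 per dose.

Inverting to Q(P) form: Qd = 359 − 2P; Qs = 5P − 96.
Without the tax, 359 − 2P = 5P − 96 gives 7P = 455, so P* = $65 and Q* = 229.
With the tax collected from producers, supply shifts: Qs = 5(P − 21) − 96.
Solving gives Q = 199 with buyers paying $80 and producers receiving $59 (the $21 wedge).
Burden on buyers: $15; on producers: $6. (They sum to $21.)
The less price-elastic side of the market bears the larger share of a per-unit tax.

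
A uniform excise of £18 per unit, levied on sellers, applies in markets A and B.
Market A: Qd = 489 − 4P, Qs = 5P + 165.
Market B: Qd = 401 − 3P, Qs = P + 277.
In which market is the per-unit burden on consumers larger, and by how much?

Market A, by £5.5.

Market A: pre-tax P* = £36, Q* = 345; post-tax Q = 305; per-unit burden on consumers = £10.
Market B: pre-tax P* = £31, Q* = 308; post-tax Q = 294.5; per-unit burden on consumers = £4.5.
Difference: £10 vs £4.5 → market A is larger by £5.5.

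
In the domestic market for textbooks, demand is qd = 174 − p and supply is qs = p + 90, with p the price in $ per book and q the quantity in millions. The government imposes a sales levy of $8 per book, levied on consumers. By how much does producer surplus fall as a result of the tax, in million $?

Producer surplus falls by $520 million.

Without the tax, 174 − p = p + 90 gives 2p = 84, so p* = $42 and q* = 132.
With the tax collected from consumers, demand (in seller-price terms) shifts: qd = 174 − (p + 8).
Solving gives q = 128 with consumers paying $46 and suppliers receiving $38 (the $8 wedge).
ΔPS is the trapezoid between Q = 128 and Q = 132 of height $4: ½ · (132 + 128) · 4 = $520.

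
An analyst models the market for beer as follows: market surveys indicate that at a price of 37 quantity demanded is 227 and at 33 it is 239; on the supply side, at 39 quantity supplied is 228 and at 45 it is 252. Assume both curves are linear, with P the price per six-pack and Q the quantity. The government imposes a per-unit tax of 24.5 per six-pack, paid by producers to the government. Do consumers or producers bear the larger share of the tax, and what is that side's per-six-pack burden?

Consumers bear the larger share: 14 per six-pack.

Demand slope: (239 − 227)/(33 − 37) = -3, so Qd = 338 − 3P.
Supply slope: (252 − 228)/(45 − 39) = 4, so Qs = 4P + 72.
Without the tax, 338 − 3P = 4P + 72 gives 7P = 266, so P* = 38 and Q* = 224.
With the tax collected from producers, supply shifts: Qs = 4(P − 24.5) + 72.
New equilibrium: consumers pay 52, producers receive 27.5, Q = 182. (Wedge: Pb − Ps = 24.5.)
Per-six-pack burden: consumers 14, producers 10.5.
Consumers take the larger share because demand is less price-elastic here (demand slope 3 vs supply slope 4).
The less price-elastic side of the market bears the larger share of a per-unit tax.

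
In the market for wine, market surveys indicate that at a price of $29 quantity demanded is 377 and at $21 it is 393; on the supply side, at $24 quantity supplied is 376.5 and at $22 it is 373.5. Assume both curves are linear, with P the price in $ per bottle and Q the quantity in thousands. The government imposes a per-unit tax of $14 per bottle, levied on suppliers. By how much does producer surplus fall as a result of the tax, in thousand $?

Demand slope: (393 − 377)/(21 − 29) = -2, so Qd = 435 − 2P.
Supply slope: (373.5 − 376.5)/(22 − 24) = 1.5, so Qs = 1.5P + 340.5.
Before the tax: set 435 − 2P = 1.5P + 340.5 → P* = $27, Q* = 381.
With the tax collected from suppliers, supply shifts: Qs = 1.5(P − 14) + 340.5.
Solving gives Q = 369 with consumers paying $33 and suppliers receiving $19 (the $14 wedge).
ΔPS is the trapezoid between Q = 369 and Q = 381 of height $8: ½ · (381 + 369) · 8 = $3000.

Producer surplus falls by $3000 thousand.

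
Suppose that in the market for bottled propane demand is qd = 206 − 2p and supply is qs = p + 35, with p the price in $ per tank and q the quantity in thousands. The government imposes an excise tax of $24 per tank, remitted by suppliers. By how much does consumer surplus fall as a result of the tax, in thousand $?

Without the tax, 206 − 2p = p + 35 gives 3p = 171, so p* = $57 and q* = 92.
With the tax collected from suppliers, supply shifts: qs = (p − 24) + 35.
New equilibrium: buyers pay $65, suppliers receive $41, q = 76. (Wedge: pb − ps = 24.)
ΔCS is the trapezoid between Q = 76 and Q = 92 of height $8: ½ · (92 + 76) · 8 = $672.

Consumer surplus falls by $672 thousand.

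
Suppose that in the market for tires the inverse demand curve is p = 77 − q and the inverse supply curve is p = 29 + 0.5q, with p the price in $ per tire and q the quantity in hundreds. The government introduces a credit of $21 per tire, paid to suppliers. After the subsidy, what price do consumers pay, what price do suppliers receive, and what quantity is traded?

Consumers pay $31; suppliers receive $52; quantity = 46.

Rewrite in direct form: qd = 77 − p and qs = 2p − 58.
Before the subsidy: set 77 − p = 2p − 58 → p* = $45, q* = 32.
With a per-unit subsidy paid to suppliers, each receives p + 21 per unit sold, so supply becomes qs = 2(p + 21) − 58.
New equilibrium: consumers pay $31, suppliers receive $52, q = 46. (Wedge: pb − ps = −21.)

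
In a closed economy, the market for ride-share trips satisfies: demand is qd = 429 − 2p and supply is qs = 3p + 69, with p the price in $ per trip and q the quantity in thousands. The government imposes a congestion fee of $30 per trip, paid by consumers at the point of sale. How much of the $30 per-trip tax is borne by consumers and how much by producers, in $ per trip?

Consumers bear $18 per trip; producers bear $12 per trip.

Without the tax, 429 − 2p = 3p + 69 gives 5p = 360, so p* = $72 and q* = 285.
With the tax collected from consumers, demand (in seller-price terms) shifts: qd = 429 − 2(p + 30).
Solving gives q = 249 with consumers paying $90 and producers receiving $60 (the $30 wedge).
Burden on consumers: $18; on producers: $12. (They sum to $30.)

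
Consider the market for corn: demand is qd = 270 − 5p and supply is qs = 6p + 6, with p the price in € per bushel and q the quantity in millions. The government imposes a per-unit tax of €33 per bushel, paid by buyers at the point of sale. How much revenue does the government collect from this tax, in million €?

Without the tax, 270 − 5p = 6p + 6 gives 11p = 264, so p* = €24 and q* = 150.
With the tax collected from buyers, demand (in seller-price terms) shifts: qd = 270 − 5(p + 33).
Solving gives q = 60 with buyers paying €42 and producers receiving €9 (the €33 wedge).
Revenue = t · Q = 33 · 60 = €1980.

Tax revenue = €1980 million.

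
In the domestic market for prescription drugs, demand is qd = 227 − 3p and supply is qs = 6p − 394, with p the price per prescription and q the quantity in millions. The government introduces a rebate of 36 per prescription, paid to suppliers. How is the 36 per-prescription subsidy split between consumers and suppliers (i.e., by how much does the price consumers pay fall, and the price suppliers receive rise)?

Consumers gain 24 per prescription; suppliers gain 12 per prescription.

Without the subsidy, 227 − 3p = 6p − 394 gives 9p = 621, so p* = 69 and q* = 20.
With a per-unit subsidy paid to suppliers, each receives p + 36 per unit sold, so supply becomes qs = 6(p + 36) − 394.
New equilibrium: consumers pay 45, suppliers receive 81, q = 92. (Wedge: pb − ps = −36.)
Gain to consumers: 24; to suppliers: 12. (They sum to 36.)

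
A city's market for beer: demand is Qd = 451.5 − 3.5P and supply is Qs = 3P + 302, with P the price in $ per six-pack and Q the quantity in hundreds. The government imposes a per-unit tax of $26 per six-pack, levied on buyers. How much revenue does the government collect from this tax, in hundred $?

Tax revenue = $8554 hundred.

Before the tax: set 451.5 − 3.5P = 3P + 302 → P* = $23, Q* = 371.
With the tax collected from buyers, demand (in seller-price terms) shifts: Qd = 451.5 − 3.5(P + 26).
Solving gives Q = 329 with buyers paying $35 and sellers receiving $9 (the $26 wedge).
Revenue = t · Q = 26 · 329 = $8554.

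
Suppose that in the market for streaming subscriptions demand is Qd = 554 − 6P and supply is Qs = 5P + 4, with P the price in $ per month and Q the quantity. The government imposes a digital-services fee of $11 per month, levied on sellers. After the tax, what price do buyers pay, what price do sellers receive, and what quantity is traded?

Without the tax, 554 − 6P = 5P + 4 gives 11P = 550, so P* = $50 and Q* = 254.
With the tax collected from sellers, supply shifts: Qs = 5(P − 11) + 4.
Solving gives Q = 224 with buyers paying $55 and sellers receiving $44 (the $11 wedge).

Buyers pay $55; sellers receive $44; quantity = 224.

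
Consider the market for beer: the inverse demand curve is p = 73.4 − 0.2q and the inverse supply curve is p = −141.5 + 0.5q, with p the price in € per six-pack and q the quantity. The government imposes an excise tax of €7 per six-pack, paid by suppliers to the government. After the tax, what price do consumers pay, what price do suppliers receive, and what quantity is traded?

Consumers pay €14; suppliers receive €7; quantity = 297.

Rewrite in direct form: qd = 367 − 5p and qs = 2p + 283.
Before the tax: set 367 − 5p = 2p + 283 → p* = €12, q* = 307.
With the tax collected from suppliers, supply shifts: qs = 2(p − 7) + 283.
New equilibrium: consumers pay €14, suppliers receive €7, q = 297. (Wedge: pb − ps = 7.)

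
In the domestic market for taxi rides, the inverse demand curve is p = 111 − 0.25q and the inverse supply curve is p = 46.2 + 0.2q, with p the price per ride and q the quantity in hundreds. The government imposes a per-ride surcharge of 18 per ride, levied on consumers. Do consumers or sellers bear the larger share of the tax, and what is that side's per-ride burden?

Consumers bear the larger share: 10 per ride.

Rewrite in direct form: qd = 444 − 4p and qs = 5p − 231.
Without the tax, 444 − 4p = 5p − 231 gives 9p = 675, so p* = 75 and q* = 144.
With the tax collected from consumers, demand (in seller-price terms) shifts: qd = 444 − 4(p + 18).
Solving gives q = 104 with consumers paying 85 and sellers receiving 67 (the 18 wedge).
Per-ride burden: consumers 10, sellers 8.
Consumers take the larger share because demand is less price-elastic here (demand slope 4 vs supply slope 5).
The less price-elastic side of the market bears the larger share of a per-unit tax.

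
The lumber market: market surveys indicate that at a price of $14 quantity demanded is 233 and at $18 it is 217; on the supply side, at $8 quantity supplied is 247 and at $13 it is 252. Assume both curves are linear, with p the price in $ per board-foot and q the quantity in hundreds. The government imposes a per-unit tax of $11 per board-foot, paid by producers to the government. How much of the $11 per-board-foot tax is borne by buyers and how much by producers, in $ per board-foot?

Demand slope: (217 − 233)/(18 − 14) = -4, so qd = 289 − 4p.
Supply slope: (252 − 247)/(13 − 8) = 1, so qs = p + 239.
Before the tax: set 289 − 4p = p + 239 → p* = $10, q* = 249.
With the tax collected from producers, supply shifts: qs = (p − 11) + 239.
Solving gives q = 240.2 with buyers paying $12.2 and producers receiving $1.2 (the $11 wedge).
Burden on buyers: $2.2; on producers: $8.8. (They sum to $11.)

Buyers bear $2.2 per board-foot; producers bear $8.8 per board-foot.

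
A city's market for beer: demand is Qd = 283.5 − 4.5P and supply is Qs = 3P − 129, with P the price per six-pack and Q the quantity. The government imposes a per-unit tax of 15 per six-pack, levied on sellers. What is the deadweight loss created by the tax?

Deadweight loss = 202.5.

Before the tax: set 283.5 − 4.5P = 3P − 129 → P* = 55, Q* = 36.
With the tax collected from sellers, supply shifts: Qs = 3(P − 15) − 129.
Solving gives Q = 9 with buyers paying 61 and sellers receiving 46 (the 15 wedge).
Quantity falls by |ΔQ| = |36 − 9| = 27.
DWL = ½ · t · |ΔQ| = ½ · 15 · 27 = 202.5.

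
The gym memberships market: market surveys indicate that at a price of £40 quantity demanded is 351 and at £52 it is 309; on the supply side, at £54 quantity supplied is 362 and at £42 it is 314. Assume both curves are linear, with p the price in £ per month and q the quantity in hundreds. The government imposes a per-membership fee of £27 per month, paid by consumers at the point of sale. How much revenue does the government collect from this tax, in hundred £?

Tax revenue = £7549.2 hundred.

Demand slope: (309 − 351)/(52 − 40) = -3.5, so qd = 491 − 3.5p.
Supply slope: (314 − 362)/(42 − 54) = 4, so qs = 4p + 146.
Without the tax, 491 − 3.5p = 4p + 146 gives 7.5p = 345, so p* = £46 and q* = 330.
With the tax collected from consumers, demand (in seller-price terms) shifts: qd = 491 − 3.5(p + 27).
New equilibrium: consumers pay £60.4, suppliers receive £33.4, q = 279.6. (Wedge: pb − ps = 27.)
Revenue = t · Q = 27 · 279.6 = £7549.2.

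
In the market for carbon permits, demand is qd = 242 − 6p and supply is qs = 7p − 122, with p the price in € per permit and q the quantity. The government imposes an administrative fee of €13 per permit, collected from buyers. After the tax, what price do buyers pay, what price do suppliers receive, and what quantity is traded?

Buyers pay €35; suppliers receive €22; quantity = 32.

Without the tax, 242 − 6p = 7p − 122 gives 13p = 364, so p* = €28 and q* = 74.
With the tax collected from buyers, demand (in seller-price terms) shifts: qd = 242 − 6(p + 13).
Solving gives q = 32 with buyers paying €35 and suppliers receiving €22 (the €13 wedge).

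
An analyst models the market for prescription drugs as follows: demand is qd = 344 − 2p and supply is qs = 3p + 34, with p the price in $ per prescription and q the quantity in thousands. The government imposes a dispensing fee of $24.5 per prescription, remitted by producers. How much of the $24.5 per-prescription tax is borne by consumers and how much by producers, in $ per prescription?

Without the tax, 344 − 2p = 3p + 34 gives 5p = 310, so p* = $62 and q* = 220.
With the tax collected from producers, supply shifts: qs = 3(p − 24.5) + 34.
New equilibrium: consumers pay $76.7, producers receive $52.2, q = 190.6. (Wedge: pb − ps = 24.5.)
Burden on consumers: $14.7; on producers: $9.8. (They sum to $24.5.)
The less price-elastic side of the market bears the larger share of a per-unit tax.

Consumers bear $14.7 per prescription; producers bear $9.8 per prescription.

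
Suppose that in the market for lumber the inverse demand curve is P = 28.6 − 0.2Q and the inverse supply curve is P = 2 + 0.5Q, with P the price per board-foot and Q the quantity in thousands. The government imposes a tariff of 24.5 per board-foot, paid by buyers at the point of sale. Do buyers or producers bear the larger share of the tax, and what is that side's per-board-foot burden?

Rewrite in direct form: Qd = 143 − 5P and Qs = 2P − 4.
Before the tax: set 143 − 5P = 2P − 4 → P* = 21, Q* = 38.
With the tax collected from buyers, demand (in seller-price terms) shifts: Qd = 143 − 5(P + 24.5).
New equilibrium: buyers pay 28, producers receive 3.5, Q = 3. (Wedge: Pb − Ps = 24.5.)
Per-board-foot burden: buyers 7, producers 17.5.
Producers take the larger share because supply is less price-elastic here (demand slope 5 vs supply slope 2).
The less price-elastic side of the market bears the larger share of a per-unit tax.

Producers bear the larger share: 17.5 per board-foot.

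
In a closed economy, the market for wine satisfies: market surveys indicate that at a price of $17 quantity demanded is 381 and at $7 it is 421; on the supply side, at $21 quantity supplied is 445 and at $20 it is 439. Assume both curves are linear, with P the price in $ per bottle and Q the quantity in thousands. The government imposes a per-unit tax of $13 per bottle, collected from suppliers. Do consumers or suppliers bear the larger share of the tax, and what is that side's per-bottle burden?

Demand slope: (421 − 381)/(7 − 17) = -4, so Qd = 449 − 4P.
Supply slope: (439 − 445)/(20 − 21) = 6, so Qs = 6P + 319.
Without the tax, 449 − 4P = 6P + 319 gives 10P = 130, so P* = $13 and Q* = 397.
With the tax collected from suppliers, supply shifts: Qs = 6(P − 13) + 319.
New equilibrium: consumers pay $20.8, suppliers receive $7.8, Q = 365.8. (Wedge: Pb − Ps = 13.)
Per-bottle burden: consumers $7.8, suppliers $5.2.
Consumers take the larger share because demand is less price-elastic here (demand slope 4 vs supply slope 6).
The less price-elastic side of the market bears the larger share of a per-unit tax.

Consumers bear the larger share: $7.8 per bottle.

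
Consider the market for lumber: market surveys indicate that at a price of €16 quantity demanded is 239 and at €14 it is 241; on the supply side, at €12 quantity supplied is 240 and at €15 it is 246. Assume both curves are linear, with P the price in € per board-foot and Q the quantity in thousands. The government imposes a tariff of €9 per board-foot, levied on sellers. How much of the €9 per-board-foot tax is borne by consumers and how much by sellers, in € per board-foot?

Consumers bear €6 per board-foot; sellers bear €3 per board-foot.

Demand slope: (241 − 239)/(14 − 16) = -1, so Qd = 255 − P.
Supply slope: (246 − 240)/(15 − 12) = 2, so Qs = 2P + 216.
Before the tax: set 255 − P = 2P + 216 → P* = €13, Q* = 242.
With the tax collected from sellers, supply shifts: Qs = 2(P − 9) + 216.
New equilibrium: consumers pay €19, sellers receive €10, Q = 236. (Wedge: Pb − Ps = 9.)
Burden on consumers: €6; on sellers: €3. (They sum to €9.)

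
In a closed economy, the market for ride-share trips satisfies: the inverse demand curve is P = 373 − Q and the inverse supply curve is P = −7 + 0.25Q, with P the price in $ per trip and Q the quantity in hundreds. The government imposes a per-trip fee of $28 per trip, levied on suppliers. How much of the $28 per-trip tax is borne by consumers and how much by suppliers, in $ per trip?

Consumers bear $22.4 per trip; suppliers bear $5.6 per trip.

Inverting to Q(P) form: Qd = 373 − P; Qs = 4P + 28.
Without the tax, 373 − P = 4P + 28 gives 5P = 345, so P* = $69 and Q* = 304.
With the tax collected from suppliers, supply shifts: Qs = 4(P − 28) + 28.
New equilibrium: consumers pay $91.4, suppliers receive $63.4, Q = 281.6. (Wedge: Pb − Ps = 28.)
Burden on consumers: $22.4; on suppliers: $5.6. (They sum to $28.)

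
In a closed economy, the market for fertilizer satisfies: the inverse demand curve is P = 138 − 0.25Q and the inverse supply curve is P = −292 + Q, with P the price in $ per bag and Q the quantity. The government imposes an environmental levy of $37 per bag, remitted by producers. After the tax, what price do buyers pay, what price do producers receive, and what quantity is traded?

Buyers pay $59.4; producers receive $22.4; quantity = 314.4.

Rewrite in direct form: Qd = 552 − 4P and Qs = P + 292.
Before the tax: set 552 − 4P = P + 292 → P* = $52, Q* = 344.
With the tax collected from producers, supply shifts: Qs = (P − 37) + 292.
New equilibrium: buyers pay $59.4, producers receive $22.4, Q = 314.4. (Wedge: Pb − Ps = 37.)
The less price-elastic side of the market bears the larger share of a per-unit tax.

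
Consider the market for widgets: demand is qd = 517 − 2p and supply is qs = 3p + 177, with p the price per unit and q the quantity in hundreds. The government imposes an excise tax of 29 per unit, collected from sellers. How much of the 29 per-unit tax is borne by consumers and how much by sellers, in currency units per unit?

Consumers bear 17.4 per unit; sellers bear 11.6 per unit.

Without the tax, 517 − 2p = 3p + 177 gives 5p = 340, so p* = 68 and q* = 381.
With the tax collected from sellers, supply shifts: qs = 3(p − 29) + 177.
New equilibrium: consumers pay 85.4, sellers receive 56.4, q = 346.2. (Wedge: pb − ps = 29.)
Burden on consumers: 17.4; on sellers: 11.6. (They sum to 29.)
The less price-elastic side of the market bears the larger share of a per-unit tax.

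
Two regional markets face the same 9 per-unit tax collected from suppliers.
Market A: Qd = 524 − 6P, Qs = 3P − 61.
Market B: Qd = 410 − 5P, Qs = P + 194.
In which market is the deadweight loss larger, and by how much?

Market A, by 47.25.

Market A: pre-tax P* = 65, Q* = 134; post-tax Q = 116; deadweight loss = 81.
Market B: pre-tax P* = 36, Q* = 230; post-tax Q = 222.5; deadweight loss = 33.75.
Difference: 81 vs 33.75 → market A is larger by 47.25.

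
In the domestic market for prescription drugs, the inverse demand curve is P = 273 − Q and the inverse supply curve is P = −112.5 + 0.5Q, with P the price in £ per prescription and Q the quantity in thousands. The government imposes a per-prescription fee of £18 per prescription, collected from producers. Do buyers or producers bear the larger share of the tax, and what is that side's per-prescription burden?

Buyers bear the larger share: £12 per prescription.

Rewrite in direct form: Qd = 273 − P and Qs = 2P + 225.
Without the tax, 273 − P = 2P + 225 gives 3P = 48, so P* = £16 and Q* = 257.
With the tax collected from producers, supply shifts: Qs = 2(P − 18) + 225.
Solving gives Q = 245 with buyers paying £28 and producers receiving £10 (the £18 wedge).
Per-prescription burden: buyers £12, producers £6.
Buyers take the larger share because demand is less price-elastic here (demand slope 1 vs supply slope 2).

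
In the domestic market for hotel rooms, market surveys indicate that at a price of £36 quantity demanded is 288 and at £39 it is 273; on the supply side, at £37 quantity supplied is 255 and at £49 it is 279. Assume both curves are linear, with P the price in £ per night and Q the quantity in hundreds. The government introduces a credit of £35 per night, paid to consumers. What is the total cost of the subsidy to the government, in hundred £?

Government outlay = £10955 hundred.

Demand slope: (273 − 288)/(39 − 36) = -5, so Qd = 468 − 5P.
Supply slope: (279 − 255)/(49 − 37) = 2, so Qs = 2P + 181.
Before the subsidy: set 468 − 5P = 2P + 181 → P* = £41, Q* = 263.
With a per-unit subsidy paid to consumers, each effectively pays P − 35, so demand becomes Qd = 468 − 5(P − 35).
New equilibrium: consumers pay £31, suppliers receive £66, Q = 313. (Wedge: Pb − Ps = −35.)
Outlay = t · Q = 35 · 313 = £10955.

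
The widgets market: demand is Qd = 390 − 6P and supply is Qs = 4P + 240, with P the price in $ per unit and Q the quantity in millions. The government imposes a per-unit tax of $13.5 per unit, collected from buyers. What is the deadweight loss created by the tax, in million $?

Deadweight loss = $218.7 million.

Before the tax: set 390 − 6P = 4P + 240 → P* = $15, Q* = 300.
With the tax collected from buyers, demand (in seller-price terms) shifts: Qd = 390 − 6(P + 13.5).
Solving gives Q = 267.6 with buyers paying $20.4 and sellers receiving $6.9 (the $13.5 wedge).
Quantity falls by |ΔQ| = |300 − 267.6| = 32.4.
DWL = ½ · t · |ΔQ| = ½ · 13.5 · 32.4 = $218.7.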